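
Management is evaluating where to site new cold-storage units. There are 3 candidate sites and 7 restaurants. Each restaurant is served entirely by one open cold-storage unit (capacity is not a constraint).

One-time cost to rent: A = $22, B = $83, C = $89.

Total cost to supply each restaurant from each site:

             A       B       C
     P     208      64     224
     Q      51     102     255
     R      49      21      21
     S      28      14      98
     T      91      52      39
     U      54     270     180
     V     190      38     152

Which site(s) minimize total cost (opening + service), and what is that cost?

Open A and B; minimum total cost 399.

For any fixed open set, each restaurant goes to its cheapest open site; total = fixed + service.
{A, B}: P→B 64, Q→A 51, R→B 21, S→B 14, T→B 52, U→A 54, V→B 38. Service 294; fixed 105; total 399.
{A, B, C}: service 281 + fixed 194 = 475
{B, C}: P→B 64, Q→B 102, R→B 21, S→B 14, T→C 39, U→C 180, V→B 38. Service 458; fixed 172; total 630.
{A}: P→A 208, Q→A 51, R→A 49, S→A 28, T→A 91, U→A 54, V→A 190. Service 671; fixed 22; total 693.
No other subset beats 399.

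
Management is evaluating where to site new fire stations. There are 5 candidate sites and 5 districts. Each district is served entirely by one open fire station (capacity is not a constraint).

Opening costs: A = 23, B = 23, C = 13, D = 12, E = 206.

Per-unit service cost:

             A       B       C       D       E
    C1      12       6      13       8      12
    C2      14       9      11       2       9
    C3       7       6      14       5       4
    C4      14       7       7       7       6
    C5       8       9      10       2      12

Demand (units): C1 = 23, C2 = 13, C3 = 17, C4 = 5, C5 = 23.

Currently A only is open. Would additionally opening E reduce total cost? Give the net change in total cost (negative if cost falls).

Current service cost with {A}: 831.
Adding E: each district re-picks its cheapest; new service cost 675, saving 156.
Extra fixed cost: 206. Net change = 206 − 156 = 50.
(Totals: 854 → 904.)

No — net change +50 (cost rises by 50).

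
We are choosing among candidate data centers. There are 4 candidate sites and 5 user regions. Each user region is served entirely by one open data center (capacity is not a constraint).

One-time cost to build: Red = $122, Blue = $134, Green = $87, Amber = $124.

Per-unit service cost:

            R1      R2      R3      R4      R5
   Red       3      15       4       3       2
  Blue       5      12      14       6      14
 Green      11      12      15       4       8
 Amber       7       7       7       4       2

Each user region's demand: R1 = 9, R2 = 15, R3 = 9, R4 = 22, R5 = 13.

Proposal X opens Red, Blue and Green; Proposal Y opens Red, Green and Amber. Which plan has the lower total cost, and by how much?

Proposal X: {Red, Blue, Green}: R1→Red 3·9=27, R2→Blue 12·15=180, R3→Red 4·9=36, R4→Red 3·22=66, R5→Red 2·13=26. Service 335; fixed 343; total 678.
Proposal Y: {Red, Green, Amber}: R1→Red 3·9=27, R2→Amber 7·15=105, R3→Red 4·9=36, R4→Red 3·22=66, R5→Red 2·13=26. Service 260; fixed 333; total 593.
Difference: |678 − 593| = 85.

Proposal Y is cheaper by 85.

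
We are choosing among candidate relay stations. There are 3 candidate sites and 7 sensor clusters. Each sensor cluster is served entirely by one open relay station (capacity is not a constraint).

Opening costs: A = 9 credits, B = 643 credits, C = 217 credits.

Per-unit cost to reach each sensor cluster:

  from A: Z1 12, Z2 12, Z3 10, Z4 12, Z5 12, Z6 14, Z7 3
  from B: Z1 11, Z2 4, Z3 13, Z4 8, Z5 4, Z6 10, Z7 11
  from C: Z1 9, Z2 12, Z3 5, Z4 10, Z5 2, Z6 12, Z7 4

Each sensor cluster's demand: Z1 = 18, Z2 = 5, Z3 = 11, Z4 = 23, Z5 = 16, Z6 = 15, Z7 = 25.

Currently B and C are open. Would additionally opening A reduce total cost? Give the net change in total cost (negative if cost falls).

Current service cost with {B, C}: 703.
Adding A: each sensor cluster re-picks its cheapest; new service cost 678, saving 25.
Extra fixed cost: 9. Net change = 9 − 25 = -16.
(Totals: 1563 → 1547.)

Yes — net change −16 (cost falls by 16).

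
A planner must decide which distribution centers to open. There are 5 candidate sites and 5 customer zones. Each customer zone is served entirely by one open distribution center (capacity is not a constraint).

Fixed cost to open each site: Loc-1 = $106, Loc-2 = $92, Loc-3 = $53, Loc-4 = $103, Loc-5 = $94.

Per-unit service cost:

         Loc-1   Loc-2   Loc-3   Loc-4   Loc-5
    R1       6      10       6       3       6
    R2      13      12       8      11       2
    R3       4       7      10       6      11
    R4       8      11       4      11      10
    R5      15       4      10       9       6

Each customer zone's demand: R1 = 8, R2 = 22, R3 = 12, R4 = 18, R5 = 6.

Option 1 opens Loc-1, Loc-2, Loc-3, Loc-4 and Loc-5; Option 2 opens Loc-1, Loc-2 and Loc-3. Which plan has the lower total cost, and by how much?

Option 2 is cheaper by 41.

Option 1: {Loc-1, Loc-2, Loc-3, Loc-4, Loc-5}: R1→Loc-4 3·8=24, R2→Loc-5 2·22=44, R3→Loc-1 4·12=48, R4→Loc-3 4·18=72, R5→Loc-2 4·6=24. Service 212; fixed 448; total 660.
Option 2: {Loc-1, Loc-2, Loc-3}: R1→Loc-1 6·8=48, R2→Loc-3 8·22=176, R3→Loc-1 4·12=48, R4→Loc-3 4·18=72, R5→Loc-2 4·6=24. Service 368; fixed 251; total 619.
Difference: |660 − 619| = 41.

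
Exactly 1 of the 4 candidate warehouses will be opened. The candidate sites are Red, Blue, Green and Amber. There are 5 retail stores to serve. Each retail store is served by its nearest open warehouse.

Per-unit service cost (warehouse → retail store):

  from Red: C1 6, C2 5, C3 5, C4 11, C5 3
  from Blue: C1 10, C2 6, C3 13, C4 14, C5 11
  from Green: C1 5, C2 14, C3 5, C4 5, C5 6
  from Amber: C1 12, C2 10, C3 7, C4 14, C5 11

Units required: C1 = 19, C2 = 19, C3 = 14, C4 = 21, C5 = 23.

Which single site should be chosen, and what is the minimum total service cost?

Choose Red only; total service cost 579.

With exactly 1 open, each retail store uses its cheapest among the chosen.
{Red}: C1→Red 6·19=114, C2→Red 5·19=95, C3→Red 5·14=70, C4→Red 11·21=231, C5→Red 3·23=69. Service cost 579.
{Green}: service cost 674
{Blue}: service cost 1033
Among all 4 size-1 choices, {Red} is lowest.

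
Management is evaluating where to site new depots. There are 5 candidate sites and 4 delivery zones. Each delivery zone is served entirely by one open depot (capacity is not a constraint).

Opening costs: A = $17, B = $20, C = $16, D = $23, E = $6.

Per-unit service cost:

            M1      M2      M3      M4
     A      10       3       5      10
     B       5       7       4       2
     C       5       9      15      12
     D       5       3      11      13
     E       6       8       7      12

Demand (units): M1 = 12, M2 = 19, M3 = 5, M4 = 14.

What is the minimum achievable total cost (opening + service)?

For any fixed open set, each delivery zone goes to its cheapest open site; total = fixed + service.
{A, B}: M1→B 5·12=60, M2→A 3·19=57, M3→B 4·5=20, M4→B 2·14=28. Service 165; fixed 37; total 202.
{A, B, E}: M1→B 5·12=60, M2→A 3·19=57, M3→B 4·5=20, M4→B 2·14=28. Service 165; fixed 43; total 208.
{B, D}: M1→B 5·12=60, M2→D 3·19=57, M3→B 4·5=20, M4→B 2·14=28. Service 165; fixed 43; total 208.
{A, B, C, D, E}: M1→B 5·12=60, M2→A 3·19=57, M3→B 4·5=20, M4→B 2·14=28. Service 165; fixed 82; total 247.
No other subset beats 202.

Minimum total cost: 202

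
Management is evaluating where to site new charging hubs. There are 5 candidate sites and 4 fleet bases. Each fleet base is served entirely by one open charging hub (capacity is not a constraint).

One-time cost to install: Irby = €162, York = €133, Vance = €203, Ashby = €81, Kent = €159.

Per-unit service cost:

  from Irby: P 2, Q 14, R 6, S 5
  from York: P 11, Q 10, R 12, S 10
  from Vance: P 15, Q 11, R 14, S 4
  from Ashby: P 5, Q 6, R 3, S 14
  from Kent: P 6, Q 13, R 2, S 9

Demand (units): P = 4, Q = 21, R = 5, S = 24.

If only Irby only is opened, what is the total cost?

Total cost: 614

Each fleet base is assigned to its cheapest site among the open ones.
{Irby}: P→Irby 2·4=8, Q→Irby 14·21=294, R→Irby 6·5=30, S→Irby 5·24=120. Service 452; fixed 162; total 614.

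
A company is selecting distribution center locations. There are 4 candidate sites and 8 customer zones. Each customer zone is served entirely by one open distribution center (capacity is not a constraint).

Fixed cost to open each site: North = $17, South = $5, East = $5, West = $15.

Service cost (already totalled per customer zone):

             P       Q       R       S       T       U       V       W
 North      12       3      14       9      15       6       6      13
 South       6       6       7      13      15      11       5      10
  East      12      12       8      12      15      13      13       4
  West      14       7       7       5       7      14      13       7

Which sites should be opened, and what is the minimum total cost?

For any fixed open set, each customer zone goes to its cheapest open site; total = fixed + service.
{South, West}: P→South 6, Q→South 6, R→South 7, S→West 5, T→West 7, U→South 11, V→South 5, W→West 7. Service 54; fixed 20; total 74.
{South, East}: service 66 + fixed 10 = 76
{South, East, West}: P→South 6, Q→South 6, R→South 7, S→West 5, T→West 7, U→South 11, V→South 5, W→East 4. Service 51; fixed 25; total 76.
{North, South, East, West}: service 43 + fixed 42 = 85
No other subset beats 74.

Open South and West; minimum total cost 74.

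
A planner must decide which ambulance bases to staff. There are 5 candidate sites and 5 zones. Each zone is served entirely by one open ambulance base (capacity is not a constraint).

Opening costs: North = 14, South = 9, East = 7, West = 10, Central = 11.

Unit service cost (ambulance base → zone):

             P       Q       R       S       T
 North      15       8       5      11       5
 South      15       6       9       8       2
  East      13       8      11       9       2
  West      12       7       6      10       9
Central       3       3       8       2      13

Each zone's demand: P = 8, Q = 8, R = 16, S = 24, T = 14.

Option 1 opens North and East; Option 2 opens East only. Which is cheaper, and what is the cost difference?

Option 1 is cheaper by 82.

Option 1: {North, East}: P→East 13·8=104, Q→North 8·8=64, R→North 5·16=80, S→East 9·24=216, T→East 2·14=28. Service 492; fixed 21; total 513.
Option 2: {East}: P→East 13·8=104, Q→East 8·8=64, R→East 11·16=176, S→East 9·24=216, T→East 2·14=28. Service 588; fixed 7; total 595.
Difference: |513 − 595| = 82.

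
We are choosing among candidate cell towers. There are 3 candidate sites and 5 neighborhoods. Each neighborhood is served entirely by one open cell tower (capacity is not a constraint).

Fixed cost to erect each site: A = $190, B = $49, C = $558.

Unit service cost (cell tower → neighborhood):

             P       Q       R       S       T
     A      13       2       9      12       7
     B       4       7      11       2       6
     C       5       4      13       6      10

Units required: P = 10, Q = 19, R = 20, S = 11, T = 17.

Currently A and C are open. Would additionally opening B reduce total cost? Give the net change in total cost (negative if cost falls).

Current service cost with {A, C}: 453.
Adding B: each neighborhood re-picks its cheapest; new service cost 382, saving 71.
Extra fixed cost: 49. Net change = 49 − 71 = -22.
(Totals: 1201 → 1179.)

Yes — net change −22 (cost falls by 22).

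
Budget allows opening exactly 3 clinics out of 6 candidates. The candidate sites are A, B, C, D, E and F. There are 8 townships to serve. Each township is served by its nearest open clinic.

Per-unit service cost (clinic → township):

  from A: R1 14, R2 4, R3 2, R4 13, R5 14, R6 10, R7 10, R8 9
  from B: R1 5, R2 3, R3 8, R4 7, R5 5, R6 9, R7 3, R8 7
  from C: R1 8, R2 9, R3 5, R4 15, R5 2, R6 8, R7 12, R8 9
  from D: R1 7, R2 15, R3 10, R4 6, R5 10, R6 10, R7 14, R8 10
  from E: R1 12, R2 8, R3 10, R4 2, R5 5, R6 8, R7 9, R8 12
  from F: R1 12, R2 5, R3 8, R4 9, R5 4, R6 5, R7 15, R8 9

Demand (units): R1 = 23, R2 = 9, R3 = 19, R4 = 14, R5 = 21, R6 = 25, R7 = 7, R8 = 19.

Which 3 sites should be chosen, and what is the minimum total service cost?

Choose A, B and F; total service cost 641.

With exactly 3 open, each township uses its cheapest among the chosen.
{A, B, F}: R1→B 5·23=115, R2→B 3·9=27, R3→A 2·19=38, R4→B 7·14=98, R5→F 4·21=84, R6→F 5·25=125, R7→B 3·7=21, R8→B 7·19=133. Service cost 641.
{B, C, F}: service cost 656
{B, C, E}: service cost 661
Among all 20 size-3 choices, {A, B, F} is lowest.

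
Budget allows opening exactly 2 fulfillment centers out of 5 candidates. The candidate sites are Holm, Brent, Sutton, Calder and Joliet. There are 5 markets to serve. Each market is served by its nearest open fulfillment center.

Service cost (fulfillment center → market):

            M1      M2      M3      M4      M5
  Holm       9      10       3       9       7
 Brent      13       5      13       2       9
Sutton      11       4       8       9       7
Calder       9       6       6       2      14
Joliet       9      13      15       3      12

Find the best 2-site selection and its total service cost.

With exactly 2 open, each market uses its cheapest among the chosen.
{Holm, Brent}: M1→Holm 9, M2→Brent 5, M3→Holm 3, M4→Brent 2, M5→Holm 7. Service cost 26.
{Holm, Calder}: service cost 27
{Sutton, Calder}: service cost 28
Among all 10 size-2 choices, {Holm, Brent} is lowest.

Choose Holm and Brent; total service cost 26.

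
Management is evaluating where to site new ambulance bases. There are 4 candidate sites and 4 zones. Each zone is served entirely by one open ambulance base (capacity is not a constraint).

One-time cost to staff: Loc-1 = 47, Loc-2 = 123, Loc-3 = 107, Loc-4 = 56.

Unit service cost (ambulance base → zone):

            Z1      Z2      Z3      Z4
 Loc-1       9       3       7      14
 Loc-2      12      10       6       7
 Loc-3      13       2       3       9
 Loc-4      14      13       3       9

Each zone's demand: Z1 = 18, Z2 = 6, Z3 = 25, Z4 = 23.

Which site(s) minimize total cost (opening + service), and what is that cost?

Open Loc-1 and Loc-4; minimum total cost 565.

For any fixed open set, each zone goes to its cheapest open site; total = fixed + service.
{Loc-1, Loc-4}: Z1→Loc-1 9·18=162, Z2→Loc-1 3·6=18, Z3→Loc-4 3·25=75, Z4→Loc-4 9·23=207. Service 462; fixed 103; total 565.
{Loc-1, Loc-3}: Z1→Loc-1 9·18=162, Z2→Loc-3 2·6=12, Z3→Loc-3 3·25=75, Z4→Loc-3 9·23=207. Service 456; fixed 154; total 610.
{Loc-3}: service 528 + fixed 107 = 635
{Loc-1, Loc-2, Loc-3, Loc-4}: service 410 + fixed 333 = 743
No other subset beats 565.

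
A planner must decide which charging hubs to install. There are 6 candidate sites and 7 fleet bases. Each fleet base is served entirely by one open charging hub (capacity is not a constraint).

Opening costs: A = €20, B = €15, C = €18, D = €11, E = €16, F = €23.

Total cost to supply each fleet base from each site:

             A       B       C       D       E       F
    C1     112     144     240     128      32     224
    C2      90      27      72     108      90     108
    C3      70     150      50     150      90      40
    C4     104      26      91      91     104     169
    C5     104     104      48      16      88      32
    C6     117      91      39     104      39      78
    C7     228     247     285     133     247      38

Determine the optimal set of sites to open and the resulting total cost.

For any fixed open set, each fleet base goes to its cheapest open site; total = fixed + service.
{B, D, E, F}: C1→E 32, C2→B 27, C3→F 40, C4→B 26, C5→D 16, C6→E 39, C7→F 38. Service 218; fixed 65; total 283.
{B, E, F}: service 234 + fixed 54 = 288
{B, C, D, E, F}: C1→E 32, C2→B 27, C3→F 40, C4→B 26, C5→D 16, C6→C 39, C7→F 38. Service 218; fixed 83; total 301.
{A, B, C, D, E, F}: C1→E 32, C2→B 27, C3→F 40, C4→B 26, C5→D 16, C6→C 39, C7→F 38. Service 218; fixed 103; total 321.
No other subset beats 283.

Open B, D, E and F; minimum total cost 283.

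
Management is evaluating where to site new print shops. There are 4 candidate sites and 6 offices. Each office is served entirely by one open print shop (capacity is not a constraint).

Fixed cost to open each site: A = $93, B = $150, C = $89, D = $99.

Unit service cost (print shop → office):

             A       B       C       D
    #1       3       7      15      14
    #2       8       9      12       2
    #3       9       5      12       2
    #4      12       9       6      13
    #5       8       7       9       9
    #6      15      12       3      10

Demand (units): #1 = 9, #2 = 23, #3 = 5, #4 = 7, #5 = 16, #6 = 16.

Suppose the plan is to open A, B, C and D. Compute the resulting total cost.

Total cost: 716

Each office is assigned to its cheapest site among the open ones.
{A, B, C, D}: #1→A 3·9=27, #2→D 2·23=46, #3→D 2·5=10, #4→C 6·7=42, #5→B 7·16=112, #6→C 3·16=48. Service 285; fixed 431; total 716.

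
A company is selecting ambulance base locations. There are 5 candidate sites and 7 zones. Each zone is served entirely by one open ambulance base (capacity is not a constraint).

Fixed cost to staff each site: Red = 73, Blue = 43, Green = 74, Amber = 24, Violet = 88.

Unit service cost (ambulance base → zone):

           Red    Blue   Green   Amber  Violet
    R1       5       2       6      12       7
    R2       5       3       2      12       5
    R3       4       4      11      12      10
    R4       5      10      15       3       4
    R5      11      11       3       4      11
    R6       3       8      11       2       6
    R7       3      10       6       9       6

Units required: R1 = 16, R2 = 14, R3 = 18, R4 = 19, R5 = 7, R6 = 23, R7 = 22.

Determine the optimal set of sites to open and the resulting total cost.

For any fixed open set, each zone goes to its cheapest open site; total = fixed + service.
{Red, Blue, Amber}: R1→Blue 2·16=32, R2→Blue 3·14=42, R3→Red 4·18=72, R4→Amber 3·19=57, R5→Amber 4·7=28, R6→Amber 2·23=46, R7→Red 3·22=66. Service 343; fixed 140; total 483.
{Red, Amber}: service 419 + fixed 97 = 516
{Blue, Green, Amber}: R1→Blue 2·16=32, R2→Green 2·14=28, R3→Blue 4·18=72, R4→Amber 3·19=57, R5→Green 3·7=21, R6→Amber 2·23=46, R7→Green 6·22=132. Service 388; fixed 141; total 529.
{Red, Blue, Green, Amber, Violet}: service 322 + fixed 302 = 624
No other subset beats 483.

Open Red, Blue and Amber; minimum total cost 483.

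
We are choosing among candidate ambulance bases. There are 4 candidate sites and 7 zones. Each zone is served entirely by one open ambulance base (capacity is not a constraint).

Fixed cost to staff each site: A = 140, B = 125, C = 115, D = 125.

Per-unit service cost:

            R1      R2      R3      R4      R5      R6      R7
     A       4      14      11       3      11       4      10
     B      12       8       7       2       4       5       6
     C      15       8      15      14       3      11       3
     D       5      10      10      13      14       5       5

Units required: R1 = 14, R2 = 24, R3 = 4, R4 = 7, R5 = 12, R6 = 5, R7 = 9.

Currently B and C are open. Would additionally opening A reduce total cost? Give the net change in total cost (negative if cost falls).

Current service cost with {B, C}: 490.
Adding A: each zone re-picks its cheapest; new service cost 373, saving 117.
Extra fixed cost: 140. Net change = 140 − 117 = 23.
(Totals: 730 → 753.)

No — net change +23 (cost rises by 23).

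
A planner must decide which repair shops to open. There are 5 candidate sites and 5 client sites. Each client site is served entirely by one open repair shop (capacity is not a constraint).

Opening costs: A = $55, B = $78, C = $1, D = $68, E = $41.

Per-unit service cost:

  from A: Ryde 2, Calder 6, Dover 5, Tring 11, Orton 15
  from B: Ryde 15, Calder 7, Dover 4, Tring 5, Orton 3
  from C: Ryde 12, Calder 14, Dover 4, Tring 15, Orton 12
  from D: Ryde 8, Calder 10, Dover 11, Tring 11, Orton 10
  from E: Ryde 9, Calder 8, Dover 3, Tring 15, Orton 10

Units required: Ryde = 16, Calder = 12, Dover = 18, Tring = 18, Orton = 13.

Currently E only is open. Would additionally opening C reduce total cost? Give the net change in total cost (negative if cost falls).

No — net change +1 (cost rises by 1).

Current service cost with {E}: 694.
Adding C: each client site re-picks its cheapest; new service cost 694, saving 0.
Extra fixed cost: 1. Net change = 1 − 0 = 1.
(Totals: 735 → 736.)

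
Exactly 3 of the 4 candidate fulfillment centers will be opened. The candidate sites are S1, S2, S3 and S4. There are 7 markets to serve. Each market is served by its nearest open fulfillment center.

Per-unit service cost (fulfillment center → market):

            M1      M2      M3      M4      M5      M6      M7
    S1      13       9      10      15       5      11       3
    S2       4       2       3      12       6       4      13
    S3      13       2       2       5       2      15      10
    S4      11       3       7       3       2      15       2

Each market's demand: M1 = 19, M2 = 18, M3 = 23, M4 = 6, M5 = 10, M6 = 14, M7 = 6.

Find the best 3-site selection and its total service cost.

With exactly 3 open, each market uses its cheapest among the chosen.
{S2, S3, S4}: M1→S2 4·19=76, M2→S2 2·18=36, M3→S3 2·23=46, M4→S4 3·6=18, M5→S3 2·10=20, M6→S2 4·14=56, M7→S4 2·6=12. Service cost 264.
{S1, S2, S3}: service cost 282
{S1, S2, S4}: service cost 287
Among all 4 size-3 choices, {S2, S3, S4} is lowest.

Choose S2, S3 and S4; total service cost 264.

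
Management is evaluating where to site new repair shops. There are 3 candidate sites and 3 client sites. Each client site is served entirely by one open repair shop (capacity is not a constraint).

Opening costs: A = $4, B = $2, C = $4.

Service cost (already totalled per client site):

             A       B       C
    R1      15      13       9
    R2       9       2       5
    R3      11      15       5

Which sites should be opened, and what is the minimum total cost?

Open B and C; minimum total cost 22.

For any fixed open set, each client site goes to its cheapest open site; total = fixed + service.
{B, C}: R1→C 9, R2→B 2, R3→C 5. Service 16; fixed 6; total 22.
{C}: R1→C 9, R2→C 5, R3→C 5. Service 19; fixed 4; total 23.
{A, B, C}: service 16 + fixed 10 = 26
{B}: service 30 + fixed 2 = 32
No other subset beats 22.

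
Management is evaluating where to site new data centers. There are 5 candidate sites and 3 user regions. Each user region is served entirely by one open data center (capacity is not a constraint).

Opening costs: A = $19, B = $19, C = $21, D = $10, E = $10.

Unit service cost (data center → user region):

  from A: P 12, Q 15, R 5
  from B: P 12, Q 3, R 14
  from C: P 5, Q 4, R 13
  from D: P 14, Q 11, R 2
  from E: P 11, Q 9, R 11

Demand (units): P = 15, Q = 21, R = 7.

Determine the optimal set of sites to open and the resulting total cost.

For any fixed open set, each user region goes to its cheapest open site; total = fixed + service.
{B, C, D}: P→C 5·15=75, Q→B 3·21=63, R→D 2·7=14. Service 152; fixed 50; total 202.
{C, D}: service 173 + fixed 31 = 204
{B, C, D, E}: P→C 5·15=75, Q→B 3·21=63, R→D 2·7=14. Service 152; fixed 60; total 212.
{A, B, C, D, E}: P→C 5·15=75, Q→B 3·21=63, R→D 2·7=14. Service 152; fixed 79; total 231.
No other subset beats 202.

Open B, C and D; minimum total cost 202.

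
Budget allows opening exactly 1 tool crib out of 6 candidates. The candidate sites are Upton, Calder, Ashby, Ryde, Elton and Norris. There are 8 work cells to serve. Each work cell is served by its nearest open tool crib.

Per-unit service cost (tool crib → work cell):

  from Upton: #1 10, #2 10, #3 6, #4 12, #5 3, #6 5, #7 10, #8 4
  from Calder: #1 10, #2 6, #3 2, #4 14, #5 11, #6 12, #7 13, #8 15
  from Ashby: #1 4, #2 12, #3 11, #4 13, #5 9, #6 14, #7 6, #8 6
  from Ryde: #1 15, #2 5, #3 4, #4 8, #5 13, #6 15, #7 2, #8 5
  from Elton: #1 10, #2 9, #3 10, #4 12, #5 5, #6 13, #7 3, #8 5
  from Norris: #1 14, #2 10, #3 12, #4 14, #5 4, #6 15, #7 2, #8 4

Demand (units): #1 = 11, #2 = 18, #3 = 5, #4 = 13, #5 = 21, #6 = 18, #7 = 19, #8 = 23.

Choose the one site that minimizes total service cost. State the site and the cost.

With exactly 1 open, each work cell uses its cheapest among the chosen.
{Upton}: #1→Upton 10·11=110, #2→Upton 10·18=180, #3→Upton 6·5=30, #4→Upton 12·13=156, #5→Upton 3·21=63, #6→Upton 5·18=90, #7→Upton 10·19=190, #8→Upton 4·23=92. Service cost 911.
{Elton}: service cost 989
{Norris}: service cost 1060
Among all 6 size-1 choices, {Upton} is lowest.

Choose Upton only; total service cost 911.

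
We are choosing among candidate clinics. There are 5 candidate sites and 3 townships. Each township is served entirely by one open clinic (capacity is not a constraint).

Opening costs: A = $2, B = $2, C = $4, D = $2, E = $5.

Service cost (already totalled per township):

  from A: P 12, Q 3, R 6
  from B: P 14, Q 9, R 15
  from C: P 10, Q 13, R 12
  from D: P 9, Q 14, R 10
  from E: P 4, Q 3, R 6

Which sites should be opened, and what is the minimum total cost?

For any fixed open set, each township goes to its cheapest open site; total = fixed + service.
{E}: P→E 4, Q→E 3, R→E 6. Service 13; fixed 5; total 18.
{A, E}: P→E 4, Q→A 3, R→A 6. Service 13; fixed 7; total 20.
{B, E}: P→E 4, Q→E 3, R→E 6. Service 13; fixed 7; total 20.
{A, B, C, D, E}: service 13 + fixed 15 = 28
No other subset beats 18.

Open E only; minimum total cost 18.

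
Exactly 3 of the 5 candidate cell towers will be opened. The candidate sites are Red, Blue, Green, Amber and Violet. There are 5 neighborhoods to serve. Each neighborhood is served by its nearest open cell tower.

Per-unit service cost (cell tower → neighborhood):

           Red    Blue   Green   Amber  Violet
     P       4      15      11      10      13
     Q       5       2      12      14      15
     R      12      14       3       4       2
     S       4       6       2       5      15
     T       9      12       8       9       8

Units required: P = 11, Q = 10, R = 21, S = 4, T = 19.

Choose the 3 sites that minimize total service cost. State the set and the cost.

Choose Red, Blue and Violet; total service cost 274.

With exactly 3 open, each neighborhood uses its cheapest among the chosen.
{Red, Blue, Violet}: P→Red 4·11=44, Q→Blue 2·10=20, R→Violet 2·21=42, S→Red 4·4=16, T→Violet 8·19=152. Service cost 274.
{Red, Blue, Green}: service cost 287
{Red, Green, Violet}: service cost 296
Among all 10 size-3 choices, {Red, Blue, Violet} is lowest.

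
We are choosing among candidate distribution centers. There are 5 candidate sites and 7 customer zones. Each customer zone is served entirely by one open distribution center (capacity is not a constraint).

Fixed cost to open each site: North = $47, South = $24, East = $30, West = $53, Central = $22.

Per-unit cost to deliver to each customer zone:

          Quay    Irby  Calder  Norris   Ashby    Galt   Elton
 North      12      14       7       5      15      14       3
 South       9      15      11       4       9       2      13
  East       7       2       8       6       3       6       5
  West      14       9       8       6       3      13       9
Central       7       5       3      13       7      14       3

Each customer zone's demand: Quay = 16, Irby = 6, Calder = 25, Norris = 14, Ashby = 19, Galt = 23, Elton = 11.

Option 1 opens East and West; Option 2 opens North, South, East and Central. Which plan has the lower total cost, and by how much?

Option 1: {East, West}: Quay→East 7·16=112, Irby→East 2·6=12, Calder→East 8·25=200, Norris→East 6·14=84, Ashby→East 3·19=57, Galt→East 6·23=138, Elton→East 5·11=55. Service 658; fixed 83; total 741.
Option 2: {North, South, East, Central}: Quay→East 7·16=112, Irby→East 2·6=12, Calder→Central 3·25=75, Norris→South 4·14=56, Ashby→East 3·19=57, Galt→South 2·23=46, Elton→North 3·11=33. Service 391; fixed 123; total 514.
Difference: |741 − 514| = 227.

Option 2 is cheaper by 227.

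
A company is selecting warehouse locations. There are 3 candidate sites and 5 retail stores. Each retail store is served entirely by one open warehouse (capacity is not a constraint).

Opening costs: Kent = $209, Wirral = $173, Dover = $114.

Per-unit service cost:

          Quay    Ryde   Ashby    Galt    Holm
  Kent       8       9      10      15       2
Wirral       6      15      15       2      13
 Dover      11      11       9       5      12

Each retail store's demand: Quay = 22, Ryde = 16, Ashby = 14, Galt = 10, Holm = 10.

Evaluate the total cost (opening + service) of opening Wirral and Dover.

Total cost: 861

Each retail store is assigned to its cheapest site among the open ones.
{Wirral, Dover}: Quay→Wirral 6·22=132, Ryde→Dover 11·16=176, Ashby→Dover 9·14=126, Galt→Wirral 2·10=20, Holm→Dover 12·10=120. Service 574; fixed 287; total 861.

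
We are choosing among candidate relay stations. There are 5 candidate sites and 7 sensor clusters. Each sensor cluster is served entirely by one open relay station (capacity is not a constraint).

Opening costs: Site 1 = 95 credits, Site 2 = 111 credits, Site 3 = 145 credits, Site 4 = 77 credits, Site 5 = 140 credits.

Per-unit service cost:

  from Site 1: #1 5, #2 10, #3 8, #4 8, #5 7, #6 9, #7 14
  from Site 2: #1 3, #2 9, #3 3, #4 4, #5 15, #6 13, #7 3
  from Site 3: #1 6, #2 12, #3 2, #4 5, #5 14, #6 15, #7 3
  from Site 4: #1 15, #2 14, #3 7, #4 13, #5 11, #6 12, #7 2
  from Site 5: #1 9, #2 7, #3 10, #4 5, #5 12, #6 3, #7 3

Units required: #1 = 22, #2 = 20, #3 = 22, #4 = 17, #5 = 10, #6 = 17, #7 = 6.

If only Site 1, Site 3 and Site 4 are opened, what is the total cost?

Total cost: 991

Each sensor cluster is assigned to its cheapest site among the open ones.
{Site 1, Site 3, Site 4}: #1→Site 1 5·22=110, #2→Site 1 10·20=200, #3→Site 3 2·22=44, #4→Site 3 5·17=85, #5→Site 1 7·10=70, #6→Site 1 9·17=153, #7→Site 4 2·6=12. Service 674; fixed 317; total 991.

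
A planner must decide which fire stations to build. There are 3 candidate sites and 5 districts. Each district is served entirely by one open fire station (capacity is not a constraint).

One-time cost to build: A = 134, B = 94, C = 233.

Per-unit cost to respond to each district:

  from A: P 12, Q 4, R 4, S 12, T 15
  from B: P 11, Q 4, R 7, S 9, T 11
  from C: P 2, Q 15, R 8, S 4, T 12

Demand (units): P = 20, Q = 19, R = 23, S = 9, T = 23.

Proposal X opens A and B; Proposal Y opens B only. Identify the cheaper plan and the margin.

Proposal Y is cheaper by 65.

Proposal X: {A, B}: P→B 11·20=220, Q→A 4·19=76, R→A 4·23=92, S→B 9·9=81, T→B 11·23=253. Service 722; fixed 228; total 950.
Proposal Y: {B}: P→B 11·20=220, Q→B 4·19=76, R→B 7·23=161, S→B 9·9=81, T→B 11·23=253. Service 791; fixed 94; total 885.
Difference: |950 − 885| = 65.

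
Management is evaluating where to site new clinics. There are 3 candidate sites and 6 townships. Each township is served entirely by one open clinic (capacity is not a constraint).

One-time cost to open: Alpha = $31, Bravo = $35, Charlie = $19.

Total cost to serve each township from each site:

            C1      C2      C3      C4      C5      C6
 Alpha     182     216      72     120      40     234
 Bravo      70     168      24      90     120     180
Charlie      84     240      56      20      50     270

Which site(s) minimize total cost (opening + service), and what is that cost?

For any fixed open set, each township goes to its cheapest open site; total = fixed + service.
{Bravo, Charlie}: C1→Bravo 70, C2→Bravo 168, C3→Bravo 24, C4→Charlie 20, C5→Charlie 50, C6→Bravo 180. Service 512; fixed 54; total 566.
{Alpha, Bravo, Charlie}: C1→Bravo 70, C2→Bravo 168, C3→Bravo 24, C4→Charlie 20, C5→Alpha 40, C6→Bravo 180. Service 502; fixed 85; total 587.
{Alpha, Bravo}: C1→Bravo 70, C2→Bravo 168, C3→Bravo 24, C4→Bravo 90, C5→Alpha 40, C6→Bravo 180. Service 572; fixed 66; total 638.
{Charlie}: service 720 + fixed 19 = 739
No other subset beats 566.

Open Bravo and Charlie; minimum total cost 566.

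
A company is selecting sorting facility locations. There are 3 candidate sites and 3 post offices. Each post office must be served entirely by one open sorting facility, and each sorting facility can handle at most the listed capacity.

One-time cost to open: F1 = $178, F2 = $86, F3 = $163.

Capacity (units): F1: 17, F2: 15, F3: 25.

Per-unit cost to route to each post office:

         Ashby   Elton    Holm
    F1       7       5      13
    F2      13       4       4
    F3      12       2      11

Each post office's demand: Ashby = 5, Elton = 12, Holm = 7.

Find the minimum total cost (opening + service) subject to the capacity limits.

Open {F3}: Ashby→F3 12·5=60, Elton→F3 2·12=24, Holm→F3 11·7=77.
Loads: F3 carries 24/25. Service 161; fixed 163; total 324.
Next best feasible plan costs 361.

Minimum total cost: 324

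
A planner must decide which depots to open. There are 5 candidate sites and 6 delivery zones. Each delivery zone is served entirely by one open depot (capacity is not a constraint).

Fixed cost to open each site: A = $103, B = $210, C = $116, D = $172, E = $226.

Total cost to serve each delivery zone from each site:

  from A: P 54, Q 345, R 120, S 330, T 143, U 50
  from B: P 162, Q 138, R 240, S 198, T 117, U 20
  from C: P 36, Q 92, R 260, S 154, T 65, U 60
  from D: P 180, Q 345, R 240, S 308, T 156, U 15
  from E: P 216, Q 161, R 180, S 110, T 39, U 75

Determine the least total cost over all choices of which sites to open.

Minimum total cost: 736

For any fixed open set, each delivery zone goes to its cheapest open site; total = fixed + service.
{A, C}: P→C 36, Q→C 92, R→A 120, S→C 154, T→C 65, U→A 50. Service 517; fixed 219; total 736.
{C}: P→C 36, Q→C 92, R→C 260, S→C 154, T→C 65, U→C 60. Service 667; fixed 116; total 783.
{C, E}: P→C 36, Q→C 92, R→E 180, S→E 110, T→E 39, U→C 60. Service 517; fixed 342; total 859.
{A, B, C, D, E}: P→C 36, Q→C 92, R→A 120, S→E 110, T→E 39, U→D 15. Service 412; fixed 827; total 1239.
No other subset beats 736.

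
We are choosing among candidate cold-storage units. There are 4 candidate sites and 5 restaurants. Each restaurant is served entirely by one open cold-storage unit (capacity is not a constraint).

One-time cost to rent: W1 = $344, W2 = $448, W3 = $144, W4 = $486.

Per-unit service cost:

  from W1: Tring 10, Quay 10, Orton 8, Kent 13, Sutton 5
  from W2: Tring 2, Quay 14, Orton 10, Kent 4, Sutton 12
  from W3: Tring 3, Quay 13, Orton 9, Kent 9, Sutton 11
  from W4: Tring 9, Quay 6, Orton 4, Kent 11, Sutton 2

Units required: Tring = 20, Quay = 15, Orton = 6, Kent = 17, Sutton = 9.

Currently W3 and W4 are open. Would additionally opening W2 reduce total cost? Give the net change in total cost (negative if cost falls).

Current service cost with {W3, W4}: 345.
Adding W2: each restaurant re-picks its cheapest; new service cost 240, saving 105.
Extra fixed cost: 448. Net change = 448 − 105 = 343.
(Totals: 975 → 1318.)

No — net change +343 (cost rises by 343).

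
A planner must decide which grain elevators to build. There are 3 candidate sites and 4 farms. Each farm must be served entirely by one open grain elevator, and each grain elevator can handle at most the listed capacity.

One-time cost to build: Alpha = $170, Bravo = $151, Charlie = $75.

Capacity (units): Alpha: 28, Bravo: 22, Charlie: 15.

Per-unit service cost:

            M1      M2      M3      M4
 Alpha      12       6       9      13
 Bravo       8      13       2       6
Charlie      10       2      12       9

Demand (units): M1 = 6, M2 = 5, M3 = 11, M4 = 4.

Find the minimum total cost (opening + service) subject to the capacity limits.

Minimum total cost: 330

Open {Bravo, Charlie}: M1→Bravo 8·6=48, M2→Charlie 2·5=10, M3→Bravo 2·11=22, M4→Bravo 6·4=24.
Loads: Bravo carries 21/22, Charlie carries 5/15. Service 104; fixed 226; total 330.
Next best feasible plan costs 342.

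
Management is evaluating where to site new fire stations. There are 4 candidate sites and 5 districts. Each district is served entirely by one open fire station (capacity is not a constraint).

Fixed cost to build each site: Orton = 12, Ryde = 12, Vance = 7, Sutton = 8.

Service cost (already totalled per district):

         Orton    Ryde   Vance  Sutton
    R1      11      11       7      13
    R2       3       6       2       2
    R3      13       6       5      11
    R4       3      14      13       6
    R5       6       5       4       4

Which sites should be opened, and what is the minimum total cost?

For any fixed open set, each district goes to its cheapest open site; total = fixed + service.
{Vance}: R1→Vance 7, R2→Vance 2, R3→Vance 5, R4→Vance 13, R5→Vance 4. Service 31; fixed 7; total 38.
{Vance, Sutton}: R1→Vance 7, R2→Vance 2, R3→Vance 5, R4→Sutton 6, R5→Vance 4. Service 24; fixed 15; total 39.
{Orton, Vance}: R1→Vance 7, R2→Vance 2, R3→Vance 5, R4→Orton 3, R5→Vance 4. Service 21; fixed 19; total 40.
{Orton, Ryde, Vance, Sutton}: service 21 + fixed 39 = 60
No other subset beats 38.

Open Vance only; minimum total cost 38.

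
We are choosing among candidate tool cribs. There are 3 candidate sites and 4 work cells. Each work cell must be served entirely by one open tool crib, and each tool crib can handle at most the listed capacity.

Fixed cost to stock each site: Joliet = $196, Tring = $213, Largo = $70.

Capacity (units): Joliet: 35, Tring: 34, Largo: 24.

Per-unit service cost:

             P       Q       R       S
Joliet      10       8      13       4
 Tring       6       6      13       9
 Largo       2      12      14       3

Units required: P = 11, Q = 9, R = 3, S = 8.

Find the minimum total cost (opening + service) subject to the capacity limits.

Minimum total cost: 422

Open {Tring, Largo}: P→Largo 2·11=22, Q→Tring 6·9=54, R→Tring 13·3=39, S→Largo 3·8=24.
Loads: Tring carries 12/34, Largo carries 19/24. Service 139; fixed 283; total 422.
Next best feasible plan costs 423.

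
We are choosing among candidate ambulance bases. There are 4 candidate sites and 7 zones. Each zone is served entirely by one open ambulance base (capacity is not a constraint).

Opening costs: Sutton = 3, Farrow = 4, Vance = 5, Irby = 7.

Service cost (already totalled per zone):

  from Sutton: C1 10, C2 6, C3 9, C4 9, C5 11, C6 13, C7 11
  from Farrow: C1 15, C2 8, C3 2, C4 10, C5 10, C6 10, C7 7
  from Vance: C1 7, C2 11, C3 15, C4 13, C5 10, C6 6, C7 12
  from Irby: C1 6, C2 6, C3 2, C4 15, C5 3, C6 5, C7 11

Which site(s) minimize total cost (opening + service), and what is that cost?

For any fixed open set, each zone goes to its cheapest open site; total = fixed + service.
{Farrow, Irby}: C1→Irby 6, C2→Irby 6, C3→Farrow 2, C4→Farrow 10, C5→Irby 3, C6→Irby 5, C7→Farrow 7. Service 39; fixed 11; total 50.
{Sutton, Farrow, Irby}: service 38 + fixed 14 = 52
{Sutton, Irby}: C1→Irby 6, C2→Sutton 6, C3→Irby 2, C4→Sutton 9, C5→Irby 3, C6→Irby 5, C7→Sutton 11. Service 42; fixed 10; total 52.
{Sutton, Farrow, Vance, Irby}: service 38 + fixed 19 = 57
No other subset beats 50.

Open Farrow and Irby; minimum total cost 50.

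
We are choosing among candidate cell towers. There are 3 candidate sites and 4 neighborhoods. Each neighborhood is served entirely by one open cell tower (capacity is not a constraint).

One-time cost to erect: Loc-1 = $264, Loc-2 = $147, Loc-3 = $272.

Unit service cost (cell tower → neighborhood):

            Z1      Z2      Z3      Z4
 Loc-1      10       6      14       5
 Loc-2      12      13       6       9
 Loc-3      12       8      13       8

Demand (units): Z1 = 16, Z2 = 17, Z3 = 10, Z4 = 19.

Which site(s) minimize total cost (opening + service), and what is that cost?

Open Loc-1 only; minimum total cost 761.

For any fixed open set, each neighborhood goes to its cheapest open site; total = fixed + service.
{Loc-1}: Z1→Loc-1 10·16=160, Z2→Loc-1 6·17=102, Z3→Loc-1 14·10=140, Z4→Loc-1 5·19=95. Service 497; fixed 264; total 761.
{Loc-2}: service 644 + fixed 147 = 791
{Loc-1, Loc-2}: Z1→Loc-1 10·16=160, Z2→Loc-1 6·17=102, Z3→Loc-2 6·10=60, Z4→Loc-1 5·19=95. Service 417; fixed 411; total 828.
{Loc-1, Loc-2, Loc-3}: service 417 + fixed 683 = 1100
(All 7 nonempty subsets were checked; Loc-1 only is lowest.)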